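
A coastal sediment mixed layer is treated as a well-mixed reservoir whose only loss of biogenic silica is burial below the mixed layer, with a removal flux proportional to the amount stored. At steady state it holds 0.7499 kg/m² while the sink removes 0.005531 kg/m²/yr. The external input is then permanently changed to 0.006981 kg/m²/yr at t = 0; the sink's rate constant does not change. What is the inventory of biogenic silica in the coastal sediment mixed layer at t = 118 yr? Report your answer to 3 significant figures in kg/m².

0.864 kg/m²

Residence time τ = M₀/F₀ = 135.6 yr. The eventual steady state is M_∞ = M₀·(F₁/F₀) = 0.7499 × 0.006981/0.005531 = 0.94649 kg/m².
The anomaly ΔM(t) = M(t) − M_∞ decays as ΔM₀·e^(−t/τ) with ΔM₀ = 0.7499 − 0.94649 = −0.1966 kg/m².
At t = 118 yr, e^(−t/τ) = e^(−0.8703) = 0.4188, so ΔM = −0.08234 kg/m² and M = 0.94649 − 0.08234 = 0.86416 kg/m².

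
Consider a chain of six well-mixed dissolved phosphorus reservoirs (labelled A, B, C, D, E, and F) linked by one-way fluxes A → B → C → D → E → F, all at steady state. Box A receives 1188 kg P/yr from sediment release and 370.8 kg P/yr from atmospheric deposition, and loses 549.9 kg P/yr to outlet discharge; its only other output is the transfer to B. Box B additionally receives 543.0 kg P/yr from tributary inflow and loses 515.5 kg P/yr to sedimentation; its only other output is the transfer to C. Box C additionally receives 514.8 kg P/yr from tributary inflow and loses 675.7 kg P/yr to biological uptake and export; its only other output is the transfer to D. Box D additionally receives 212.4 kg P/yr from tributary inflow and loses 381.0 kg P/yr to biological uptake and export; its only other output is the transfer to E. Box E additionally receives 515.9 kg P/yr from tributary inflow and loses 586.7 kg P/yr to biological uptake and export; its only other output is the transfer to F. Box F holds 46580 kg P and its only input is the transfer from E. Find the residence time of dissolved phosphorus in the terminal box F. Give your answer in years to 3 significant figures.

73.2 yr

Box A: F(A→B) = (1188 + 370.8) − 549.9 = 1008.9 kg P/yr.
Box B: F(B→C) = (1008.9 + 543.0) − 515.5 = 1036.4 kg P/yr.
Box C: F(C→D) = (1036.4 + 514.8) − 675.7 = 875.50 kg P/yr.
Box D: F(D→E) = (875.50 + 212.4) − 381.0 = 706.90 kg P/yr.
Box E: F(E→F) = (706.90 + 515.9) − 586.7 = 636.10 kg P/yr.
Box F throughput = its input = 636.10 kg P/yr; τ = 46580 / 636.10 = 73.23 yr.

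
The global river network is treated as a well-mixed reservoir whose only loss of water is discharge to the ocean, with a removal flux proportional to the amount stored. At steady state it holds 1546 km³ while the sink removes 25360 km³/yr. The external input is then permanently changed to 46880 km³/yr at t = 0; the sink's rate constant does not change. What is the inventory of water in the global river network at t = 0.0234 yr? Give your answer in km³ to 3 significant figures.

τ = M₀/F₀ = 1546/25360 = 0.06096 yr; rate constant k = 1/τ.
New steady state M_∞ = F₁/k = F₁·τ = 46880 × 0.06096 = 2857.9 km³.
M(t) = M_∞ + (M₀ − M_∞)·e^(−t/τ); t/τ = 0.0234/0.06096 = 0.3838, so e^(−t/τ) = 0.6812.
M(t) = 2857.9 − 1312 × 0.6812 = 1964.2 km³.

1960 km³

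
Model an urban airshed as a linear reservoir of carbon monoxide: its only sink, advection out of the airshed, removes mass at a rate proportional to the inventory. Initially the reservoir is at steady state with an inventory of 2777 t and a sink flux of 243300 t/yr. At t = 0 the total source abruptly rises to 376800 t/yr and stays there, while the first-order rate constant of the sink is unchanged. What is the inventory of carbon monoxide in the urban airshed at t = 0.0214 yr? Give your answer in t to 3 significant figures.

4070 t

The sink rate constant is k = F₀/M₀ = 243300/2777 = 87.61 yr⁻¹.
Solving dM/dt = F₁ − kM with M(0) = M₀ gives M(t) = F₁/k + (M₀ − F₁/k)·e^(−kt).
F₁/k = 376800/87.61 = 4300.8 t; kt = 87.61 × 0.0214 = 1.875, e^(−kt) = 0.1534.
M(0.0214) = 4300.8 + (2777 − 4300.8) × 0.1534 = 4300.8 − 233.7 = 4067.1 t.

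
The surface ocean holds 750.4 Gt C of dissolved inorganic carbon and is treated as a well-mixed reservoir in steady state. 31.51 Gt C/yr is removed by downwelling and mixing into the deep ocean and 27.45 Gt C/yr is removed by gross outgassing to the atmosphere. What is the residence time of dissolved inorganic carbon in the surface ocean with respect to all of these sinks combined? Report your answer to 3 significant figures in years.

12.7 yr

Total removal flux = 31.51 + 27.45 = 58.960 Gt C/yr.
τ = M / ΣF_out = 750.4 / 58.960 = 12.73 yr.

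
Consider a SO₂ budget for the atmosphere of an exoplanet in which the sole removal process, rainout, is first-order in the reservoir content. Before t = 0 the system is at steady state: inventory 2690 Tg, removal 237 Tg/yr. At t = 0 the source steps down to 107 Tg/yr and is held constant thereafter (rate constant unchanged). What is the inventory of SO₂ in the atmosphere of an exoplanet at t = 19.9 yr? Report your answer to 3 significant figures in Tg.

Residence time τ = M₀/F₀ = 11.35 yr. The eventual steady state is M_∞ = M₀·(F₁/F₀) = 2690 × 107/237 = 1214.5 Tg.
The anomaly ΔM(t) = M(t) − M_∞ decays as ΔM₀·e^(−t/τ) with ΔM₀ = 2690 − 1214.5 = 1476 Tg.
At t = 19.9 yr, e^(−t/τ) = e^(−1.753) = 0.1732, so ΔM = 255.6 Tg and M = 1214.5 + 255.6 = 1470.0 Tg.

1470 Tg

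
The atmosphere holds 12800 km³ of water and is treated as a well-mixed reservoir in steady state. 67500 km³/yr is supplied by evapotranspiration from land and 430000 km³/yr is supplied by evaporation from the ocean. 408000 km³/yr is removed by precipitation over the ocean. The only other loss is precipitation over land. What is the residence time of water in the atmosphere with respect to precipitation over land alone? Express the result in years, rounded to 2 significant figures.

At steady state ΣF_in = ΣF_out.
ΣF_in = 67500 + 430000 = 497500 km³/yr.
Precipitation over land flux = ΣF_in − (408000) = 497500 − 408000 = 89500 km³/yr.
τ = M / F = 12800 / 89500 = 0.1430 yr.

0.14 yr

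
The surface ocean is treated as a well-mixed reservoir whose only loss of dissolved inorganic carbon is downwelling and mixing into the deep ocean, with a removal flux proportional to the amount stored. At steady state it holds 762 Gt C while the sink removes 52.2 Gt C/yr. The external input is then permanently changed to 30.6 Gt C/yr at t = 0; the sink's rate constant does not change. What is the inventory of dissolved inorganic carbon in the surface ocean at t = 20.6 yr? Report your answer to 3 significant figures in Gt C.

τ = M₀/F₀ = 762/52.2 = 14.60 yr; rate constant k = 1/τ.
New steady state M_∞ = F₁/k = F₁·τ = 30.6 × 14.60 = 446.69 Gt C.
M(t) = M_∞ + (M₀ − M_∞)·e^(−t/τ); t/τ = 20.6/14.60 = 1.411, so e^(−t/τ) = 0.2439.
M(t) = 446.69 + 315.3 × 0.2439 = 523.58 Gt C.

524 Gt C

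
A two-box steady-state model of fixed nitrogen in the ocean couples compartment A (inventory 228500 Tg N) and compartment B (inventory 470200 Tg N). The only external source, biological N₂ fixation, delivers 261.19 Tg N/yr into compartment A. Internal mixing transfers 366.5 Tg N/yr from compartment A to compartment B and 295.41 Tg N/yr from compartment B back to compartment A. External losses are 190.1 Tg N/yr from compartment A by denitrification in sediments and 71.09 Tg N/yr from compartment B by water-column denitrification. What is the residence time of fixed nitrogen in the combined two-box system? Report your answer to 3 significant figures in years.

2680 yr

Residence time in the combined system uses the total inventory and the total *external* removal — internal exchanges between the two boxes cancel.
M_total = 228500 + 470200 = 698700 Tg N.
ΣF_external_out = 190.1 + 71.09 = 261.19 Tg N/yr.
τ = M_total / ΣF_ext = 698700 / 261.19 = 2675 yr.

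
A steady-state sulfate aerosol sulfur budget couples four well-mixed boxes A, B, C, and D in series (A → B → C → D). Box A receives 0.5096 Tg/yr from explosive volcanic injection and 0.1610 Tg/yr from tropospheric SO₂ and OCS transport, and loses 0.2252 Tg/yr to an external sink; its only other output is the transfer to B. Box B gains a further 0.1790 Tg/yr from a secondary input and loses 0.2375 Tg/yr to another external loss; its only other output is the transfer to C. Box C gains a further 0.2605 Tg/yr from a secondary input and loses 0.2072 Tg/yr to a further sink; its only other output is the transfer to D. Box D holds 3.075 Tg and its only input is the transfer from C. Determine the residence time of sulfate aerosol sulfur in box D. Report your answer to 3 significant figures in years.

Box A: F(A→B) = (0.5096 + 0.1610) − 0.2252 = 0.44540 Tg/yr.
Box B: F(B→C) = (0.44540 + 0.1790) − 0.2375 = 0.38690 Tg/yr.
Box C: F(C→D) = (0.38690 + 0.2605) − 0.2072 = 0.44020 Tg/yr.
Box D throughput = its input = 0.44020 Tg/yr; τ = 3.075 / 0.44020 = 6.985 yr.

6.99 yr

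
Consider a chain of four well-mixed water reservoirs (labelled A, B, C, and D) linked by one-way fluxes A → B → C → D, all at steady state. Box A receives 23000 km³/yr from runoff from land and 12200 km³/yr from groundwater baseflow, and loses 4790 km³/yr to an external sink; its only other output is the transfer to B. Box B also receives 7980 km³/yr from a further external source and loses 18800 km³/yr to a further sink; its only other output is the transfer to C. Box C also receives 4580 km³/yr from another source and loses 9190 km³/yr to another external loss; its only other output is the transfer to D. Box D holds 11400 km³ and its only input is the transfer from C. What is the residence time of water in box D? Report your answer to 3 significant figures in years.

Box A: F(A→B) = (23000 + 12200) − 4790 = 30410 km³/yr.
Box B: F(B→C) = (30410 + 7980) − 18800 = 19590 km³/yr.
Box C: F(C→D) = (19590 + 4580) − 9190 = 14980 km³/yr.
Box D throughput = its input = 14980 km³/yr; τ = 11400 / 14980 = 0.7610 yr.

0.761 yr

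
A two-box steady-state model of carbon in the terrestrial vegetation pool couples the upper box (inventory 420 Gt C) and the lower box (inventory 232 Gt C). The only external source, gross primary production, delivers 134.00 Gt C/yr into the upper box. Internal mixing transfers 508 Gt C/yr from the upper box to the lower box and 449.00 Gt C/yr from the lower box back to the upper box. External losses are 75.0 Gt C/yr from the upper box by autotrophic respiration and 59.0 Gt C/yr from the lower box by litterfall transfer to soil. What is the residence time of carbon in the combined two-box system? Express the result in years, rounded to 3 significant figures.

Residence time in the combined system uses the total inventory and the total *external* removal — internal exchanges between the two boxes cancel.
M_total = 420 + 232 = 652.00 Gt C.
ΣF_external_out = 75.0 + 59.0 = 134.00 Gt C/yr.
τ = M_total / ΣF_ext = 652.00 / 134.00 = 4.866 yr.

4.87 yr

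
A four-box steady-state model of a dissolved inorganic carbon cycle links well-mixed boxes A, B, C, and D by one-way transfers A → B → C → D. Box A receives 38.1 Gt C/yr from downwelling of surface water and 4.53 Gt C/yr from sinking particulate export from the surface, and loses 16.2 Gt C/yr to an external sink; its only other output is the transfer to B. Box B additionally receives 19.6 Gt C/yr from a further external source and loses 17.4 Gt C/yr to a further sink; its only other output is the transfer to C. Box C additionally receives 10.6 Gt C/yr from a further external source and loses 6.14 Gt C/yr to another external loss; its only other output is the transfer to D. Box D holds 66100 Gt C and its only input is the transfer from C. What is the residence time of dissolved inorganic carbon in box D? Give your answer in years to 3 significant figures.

2000 yr

Box A: F(A→B) = (38.1 + 4.53) − 16.2 = 26.430 Gt C/yr.
Box B: F(B→C) = (26.430 + 19.6) − 17.4 = 28.630 Gt C/yr.
Box C: F(C→D) = (28.630 + 10.6) − 6.14 = 33.090 Gt C/yr.
Box D throughput = its input = 33.090 Gt C/yr; τ = 66100 / 33.090 = 1998 yr.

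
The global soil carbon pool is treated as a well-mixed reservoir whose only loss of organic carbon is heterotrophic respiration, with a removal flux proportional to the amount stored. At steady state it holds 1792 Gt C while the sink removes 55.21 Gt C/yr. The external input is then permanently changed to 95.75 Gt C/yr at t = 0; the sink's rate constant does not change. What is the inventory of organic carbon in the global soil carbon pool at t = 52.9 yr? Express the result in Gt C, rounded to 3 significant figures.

τ = M₀/F₀ = 1792/55.21 = 32.46 yr; rate constant k = 1/τ.
New steady state M_∞ = F₁/k = F₁·τ = 95.75 × 32.46 = 3107.8 Gt C.
M(t) = M_∞ + (M₀ − M_∞)·e^(−t/τ); t/τ = 52.9/32.46 = 1.630, so e^(−t/τ) = 0.1960.
M(t) = 3107.8 − 1316 × 0.1960 = 2850.0 Gt C.

2850 Gt C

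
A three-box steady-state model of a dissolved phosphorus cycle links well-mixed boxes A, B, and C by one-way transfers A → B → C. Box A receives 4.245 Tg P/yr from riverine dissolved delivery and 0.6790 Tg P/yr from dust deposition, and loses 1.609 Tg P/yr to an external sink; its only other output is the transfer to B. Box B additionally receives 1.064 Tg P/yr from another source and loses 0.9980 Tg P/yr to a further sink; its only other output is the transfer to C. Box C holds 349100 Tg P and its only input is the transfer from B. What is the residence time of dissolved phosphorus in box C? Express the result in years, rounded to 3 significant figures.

Box A: F(A→B) = (4.245 + 0.6790) − 1.609 = 3.3150 Tg P/yr.
Box B: F(B→C) = (3.3150 + 1.064) − 0.9980 = 3.3810 Tg P/yr.
Box C throughput = its input = 3.3810 Tg P/yr; τ = 349100 / 3.3810 = 103300 yr.

103000 yr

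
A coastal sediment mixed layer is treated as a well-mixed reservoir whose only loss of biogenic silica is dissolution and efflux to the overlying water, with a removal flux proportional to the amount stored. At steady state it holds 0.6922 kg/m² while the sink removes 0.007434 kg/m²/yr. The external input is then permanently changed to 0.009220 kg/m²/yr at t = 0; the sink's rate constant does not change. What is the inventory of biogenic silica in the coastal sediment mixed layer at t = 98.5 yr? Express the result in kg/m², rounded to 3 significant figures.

0.801 kg/m²

The sink rate constant is k = F₀/M₀ = 0.007434/0.6922 = 0.01074 yr⁻¹.
Solving dM/dt = F₁ − kM with M(0) = M₀ gives M(t) = F₁/k + (M₀ − F₁/k)·e^(−kt).
F₁/k = 0.009220/0.01074 = 0.85850 kg/m²; kt = 0.01074 × 98.5 = 1.058, e^(−kt) = 0.3472.
M(98.5) = 0.85850 + (0.6922 − 0.85850) × 0.3472 = 0.85850 − 0.05774 = 0.80076 kg/m².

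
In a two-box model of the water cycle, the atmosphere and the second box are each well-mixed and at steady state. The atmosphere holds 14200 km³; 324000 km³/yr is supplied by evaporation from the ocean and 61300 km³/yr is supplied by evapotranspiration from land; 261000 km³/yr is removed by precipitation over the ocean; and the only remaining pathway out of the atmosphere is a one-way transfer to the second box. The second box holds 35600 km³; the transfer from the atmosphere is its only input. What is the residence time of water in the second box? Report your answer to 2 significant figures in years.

Balance the atmosphere: ΣF_in = 324000 + 61300 = 385300 km³/yr.
Transfer to the second box = ΣF_in − (261000) = 124300 km³/yr.
At steady state the output of the second box equals its input, 124300 km³/yr.
τ = M / F = 35600 / 124300 = 0.2864 yr.

0.29 yr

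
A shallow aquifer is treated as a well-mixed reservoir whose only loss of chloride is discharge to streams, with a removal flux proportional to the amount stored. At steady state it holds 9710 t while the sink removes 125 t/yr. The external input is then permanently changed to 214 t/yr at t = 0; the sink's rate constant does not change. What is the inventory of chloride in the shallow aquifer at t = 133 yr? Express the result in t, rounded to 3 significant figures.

15400 t

Residence time τ = M₀/F₀ = 77.68 yr. The eventual steady state is M_∞ = M₀·(F₁/F₀) = 9710 × 214/125 = 16624 t.
The anomaly ΔM(t) = M(t) − M_∞ decays as ΔM₀·e^(−t/τ) with ΔM₀ = 9710 − 16624 = −6914 t.
At t = 133 yr, e^(−t/τ) = e^(−1.712) = 0.1805, so ΔM = −1248 t and M = 16624 − 1248 = 15376 t.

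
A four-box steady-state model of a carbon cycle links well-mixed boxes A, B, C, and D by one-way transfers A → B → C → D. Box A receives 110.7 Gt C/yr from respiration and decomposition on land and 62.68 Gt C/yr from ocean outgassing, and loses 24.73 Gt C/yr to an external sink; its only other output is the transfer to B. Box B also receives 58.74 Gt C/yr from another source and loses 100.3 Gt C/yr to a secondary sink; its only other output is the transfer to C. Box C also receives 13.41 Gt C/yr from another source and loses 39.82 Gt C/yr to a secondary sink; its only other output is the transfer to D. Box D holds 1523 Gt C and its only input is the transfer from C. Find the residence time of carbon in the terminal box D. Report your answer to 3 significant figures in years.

Box A: F(A→B) = (110.7 + 62.68) − 24.73 = 148.65 Gt C/yr.
Box B: F(B→C) = (148.65 + 58.74) − 100.3 = 107.09 Gt C/yr.
Box C: F(C→D) = (107.09 + 13.41) − 39.82 = 80.680 Gt C/yr.
Box D throughput = its input = 80.680 Gt C/yr; τ = 1523 / 80.680 = 18.88 yr.

18.9 yr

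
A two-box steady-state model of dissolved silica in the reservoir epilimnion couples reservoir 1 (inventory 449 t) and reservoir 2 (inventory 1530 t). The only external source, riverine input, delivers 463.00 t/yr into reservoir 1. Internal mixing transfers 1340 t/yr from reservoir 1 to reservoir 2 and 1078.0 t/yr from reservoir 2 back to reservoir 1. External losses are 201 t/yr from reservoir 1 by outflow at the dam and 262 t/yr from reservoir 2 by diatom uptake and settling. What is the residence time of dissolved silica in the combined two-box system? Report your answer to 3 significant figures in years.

4.27 yr

For the system as a whole, the A↔B exchange is internal and contributes nothing to the throughput; only the external sinks remove mass.
M_total = 449 + 1530 = 1979.0 t.
ΣF_external_out = 201 + 262 = 463.00 t/yr.
τ = M_total / ΣF_ext = 1979.0 / 463.00 = 4.274 yr.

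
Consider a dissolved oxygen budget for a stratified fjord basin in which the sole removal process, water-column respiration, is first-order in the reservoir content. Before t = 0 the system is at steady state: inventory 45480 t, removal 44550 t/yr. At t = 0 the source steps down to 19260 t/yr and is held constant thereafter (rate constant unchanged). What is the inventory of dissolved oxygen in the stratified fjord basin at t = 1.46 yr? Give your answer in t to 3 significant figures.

25800 t

The sink rate constant is k = F₀/M₀ = 44550/45480 = 0.9796 yr⁻¹.
Solving dM/dt = F₁ − kM with M(0) = M₀ gives M(t) = F₁/k + (M₀ − F₁/k)·e^(−kt).
F₁/k = 19260/0.9796 = 19662 t; kt = 0.9796 × 1.46 = 1.430, e^(−kt) = 0.2393.
M(1.46) = 19662 + (45480 − 19662) × 0.2393 = 19662 + 6178 = 25840 t.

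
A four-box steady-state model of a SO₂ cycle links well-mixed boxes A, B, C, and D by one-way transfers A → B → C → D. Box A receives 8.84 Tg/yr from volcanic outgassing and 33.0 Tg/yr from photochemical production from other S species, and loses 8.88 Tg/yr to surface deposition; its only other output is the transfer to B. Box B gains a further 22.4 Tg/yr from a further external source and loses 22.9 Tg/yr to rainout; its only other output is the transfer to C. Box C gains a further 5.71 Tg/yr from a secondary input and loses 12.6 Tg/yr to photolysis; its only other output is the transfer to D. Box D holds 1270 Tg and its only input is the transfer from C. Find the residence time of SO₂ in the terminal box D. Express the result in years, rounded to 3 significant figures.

Box A: F(A→B) = (8.84 + 33.0) − 8.88 = 32.960 Tg/yr.
Box B: F(B→C) = (32.960 + 22.4) − 22.9 = 32.460 Tg/yr.
Box C: F(C→D) = (32.460 + 5.71) − 12.6 = 25.570 Tg/yr.
Box D throughput = its input = 25.570 Tg/yr; τ = 1270 / 25.570 = 49.67 yr.

49.7 yr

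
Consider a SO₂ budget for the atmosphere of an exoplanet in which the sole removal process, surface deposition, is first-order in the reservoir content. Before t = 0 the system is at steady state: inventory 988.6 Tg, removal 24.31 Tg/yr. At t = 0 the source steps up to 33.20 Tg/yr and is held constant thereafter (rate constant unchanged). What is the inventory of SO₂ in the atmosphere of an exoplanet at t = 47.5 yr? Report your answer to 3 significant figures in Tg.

1240 Tg

Residence time τ = M₀/F₀ = 40.67 yr. The eventual steady state is M_∞ = M₀·(F₁/F₀) = 988.6 × 33.20/24.31 = 1350.1 Tg.
The anomaly ΔM(t) = M(t) − M_∞ decays as ΔM₀·e^(−t/τ) with ΔM₀ = 988.6 − 1350.1 = −361.5 Tg.
At t = 47.5 yr, e^(−t/τ) = e^(−1.168) = 0.3110, so ΔM = −112.4 Tg and M = 1350.1 − 112.4 = 1237.7 Tg.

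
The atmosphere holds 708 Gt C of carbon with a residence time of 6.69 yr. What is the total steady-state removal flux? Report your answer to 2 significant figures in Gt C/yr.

F = M / τ = 708 / 6.69 = 105.8 Gt C/yr.

110 Gt C/yr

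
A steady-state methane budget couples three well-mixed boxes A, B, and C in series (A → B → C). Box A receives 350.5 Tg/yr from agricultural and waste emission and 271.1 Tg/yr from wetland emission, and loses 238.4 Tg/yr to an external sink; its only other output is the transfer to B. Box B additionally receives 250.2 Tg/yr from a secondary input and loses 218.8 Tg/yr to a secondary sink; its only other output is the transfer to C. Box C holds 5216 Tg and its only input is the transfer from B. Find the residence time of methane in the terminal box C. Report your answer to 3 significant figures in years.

Box A: F(A→B) = (350.5 + 271.1) − 238.4 = 383.20 Tg/yr.
Box B: F(B→C) = (383.20 + 250.2) − 218.8 = 414.60 Tg/yr.
Box C throughput = its input = 414.60 Tg/yr; τ = 5216 / 414.60 = 12.58 yr.

12.6 yr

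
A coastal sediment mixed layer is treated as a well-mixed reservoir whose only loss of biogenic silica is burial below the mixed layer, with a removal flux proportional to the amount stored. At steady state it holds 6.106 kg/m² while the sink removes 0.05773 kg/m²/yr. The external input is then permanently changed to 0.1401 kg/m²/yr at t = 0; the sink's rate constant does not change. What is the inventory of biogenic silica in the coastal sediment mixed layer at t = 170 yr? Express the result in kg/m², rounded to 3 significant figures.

13.1 kg/m²

The sink rate constant is k = F₀/M₀ = 0.05773/6.106 = 0.009455 yr⁻¹.
Solving dM/dt = F₁ − kM with M(0) = M₀ gives M(t) = F₁/k + (M₀ − F₁/k)·e^(−kt).
F₁/k = 0.1401/0.009455 = 14.818 kg/m²; kt = 0.009455 × 170 = 1.607, e^(−kt) = 0.2004.
M(170) = 14.818 + (6.106 − 14.818) × 0.2004 = 14.818 − 1.746 = 13.072 kg/m².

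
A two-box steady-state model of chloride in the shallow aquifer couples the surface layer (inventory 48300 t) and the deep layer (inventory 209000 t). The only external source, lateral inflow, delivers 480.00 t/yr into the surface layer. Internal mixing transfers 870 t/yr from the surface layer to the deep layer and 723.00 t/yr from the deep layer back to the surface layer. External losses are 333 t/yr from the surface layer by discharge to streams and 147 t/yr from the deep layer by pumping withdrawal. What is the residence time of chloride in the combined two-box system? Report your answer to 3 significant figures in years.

For the system as a whole, the A↔B exchange is internal and contributes nothing to the throughput; only the external sinks remove mass.
M_total = 48300 + 209000 = 257300 t.
ΣF_external_out = 333 + 147 = 480.00 t/yr.
τ = M_total / ΣF_ext = 257300 / 480.00 = 536.0 yr.

536 yr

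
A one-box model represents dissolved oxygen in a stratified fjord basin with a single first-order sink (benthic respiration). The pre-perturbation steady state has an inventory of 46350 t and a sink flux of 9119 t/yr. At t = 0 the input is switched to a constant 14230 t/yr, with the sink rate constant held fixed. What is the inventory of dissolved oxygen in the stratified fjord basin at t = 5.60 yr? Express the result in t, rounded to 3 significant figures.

63700 t

Residence time τ = M₀/F₀ = 5.083 yr. The eventual steady state is M_∞ = M₀·(F₁/F₀) = 46350 × 14230/9119 = 72328 t.
The anomaly ΔM(t) = M(t) − M_∞ decays as ΔM₀·e^(−t/τ) with ΔM₀ = 46350 − 72328 = −25980 t.
At t = 5.60 yr, e^(−t/τ) = e^(−1.102) = 0.3323, so ΔM = −8632 t and M = 72328 − 8632 = 63696 t.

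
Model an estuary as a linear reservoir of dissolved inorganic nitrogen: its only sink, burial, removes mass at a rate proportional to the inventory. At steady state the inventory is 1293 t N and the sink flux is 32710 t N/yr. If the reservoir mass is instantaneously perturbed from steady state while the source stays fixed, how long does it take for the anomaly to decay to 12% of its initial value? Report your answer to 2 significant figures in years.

0.084 yr

For a linear reservoir the anomaly decays as exp(−t/τ) with τ = M/F = 1293/32710 = 0.03953 yr.
exp(−t/τ) = 0.12 ⇒ t = −τ ln(0.12) = 0.03953 × 2.120 = 0.08381 yr.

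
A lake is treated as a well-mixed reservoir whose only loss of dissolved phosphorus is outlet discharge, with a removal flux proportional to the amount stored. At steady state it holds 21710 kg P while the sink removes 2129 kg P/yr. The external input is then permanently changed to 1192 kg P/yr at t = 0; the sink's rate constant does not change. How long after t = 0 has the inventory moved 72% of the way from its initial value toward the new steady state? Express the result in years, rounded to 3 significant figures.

τ = M₀/F₀ = 21710/2129 = 10.20 yr.
The remaining gap fraction is e^(−t/τ); 72% covered ⇒ e^(−t/τ) = 0.280.
t = −τ ln(0.280) = 10.20 × 1.273 = 12.98 yr.

13.0 yr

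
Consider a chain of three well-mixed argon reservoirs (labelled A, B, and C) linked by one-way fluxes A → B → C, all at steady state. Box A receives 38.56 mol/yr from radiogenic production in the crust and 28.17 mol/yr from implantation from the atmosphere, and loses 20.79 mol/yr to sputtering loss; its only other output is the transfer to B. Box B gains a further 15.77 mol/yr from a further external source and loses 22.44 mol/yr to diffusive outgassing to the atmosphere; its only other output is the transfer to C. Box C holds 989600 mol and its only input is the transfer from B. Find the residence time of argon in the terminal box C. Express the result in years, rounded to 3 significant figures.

Box A: F(A→B) = (38.56 + 28.17) − 20.79 = 45.940 mol/yr.
Box B: F(B→C) = (45.940 + 15.77) − 22.44 = 39.270 mol/yr.
Box C throughput = its input = 39.270 mol/yr; τ = 989600 / 39.270 = 25200 yr.

25200 yr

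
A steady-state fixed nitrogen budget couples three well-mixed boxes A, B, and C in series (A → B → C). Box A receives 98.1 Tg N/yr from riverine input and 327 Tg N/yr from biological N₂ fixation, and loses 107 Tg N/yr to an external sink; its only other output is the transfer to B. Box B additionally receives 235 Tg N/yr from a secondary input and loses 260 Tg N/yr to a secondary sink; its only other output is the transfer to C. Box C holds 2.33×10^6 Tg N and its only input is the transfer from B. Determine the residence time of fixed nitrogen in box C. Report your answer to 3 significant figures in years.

Box A: F(A→B) = (98.1 + 327) − 107 = 318.10 Tg N/yr.
Box B: F(B→C) = (318.10 + 235) − 260 = 293.10 Tg N/yr.
Box C throughput = its input = 293.10 Tg N/yr; τ = 2.33×10^6 / 293.10 = 7950 yr.

7950 yr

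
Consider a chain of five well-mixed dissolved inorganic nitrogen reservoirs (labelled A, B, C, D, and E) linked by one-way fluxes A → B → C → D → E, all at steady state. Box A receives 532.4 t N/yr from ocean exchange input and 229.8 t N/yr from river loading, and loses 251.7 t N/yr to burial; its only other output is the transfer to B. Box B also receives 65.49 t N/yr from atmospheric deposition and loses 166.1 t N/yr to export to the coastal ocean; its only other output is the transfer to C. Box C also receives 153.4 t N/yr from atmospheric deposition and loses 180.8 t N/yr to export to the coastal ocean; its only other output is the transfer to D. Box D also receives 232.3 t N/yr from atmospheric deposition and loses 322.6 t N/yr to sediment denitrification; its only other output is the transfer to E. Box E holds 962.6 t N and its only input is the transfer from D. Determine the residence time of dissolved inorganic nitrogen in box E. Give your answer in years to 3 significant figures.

Box A: F(A→B) = (532.4 + 229.8) − 251.7 = 510.50 t N/yr.
Box B: F(B→C) = (510.50 + 65.49) − 166.1 = 409.89 t N/yr.
Box C: F(C→D) = (409.89 + 153.4) − 180.8 = 382.49 t N/yr.
Box D: F(D→E) = (382.49 + 232.3) − 322.6 = 292.19 t N/yr.
Box E throughput = its input = 292.19 t N/yr; τ = 962.6 / 292.19 = 3.294 yr.

3.29 yr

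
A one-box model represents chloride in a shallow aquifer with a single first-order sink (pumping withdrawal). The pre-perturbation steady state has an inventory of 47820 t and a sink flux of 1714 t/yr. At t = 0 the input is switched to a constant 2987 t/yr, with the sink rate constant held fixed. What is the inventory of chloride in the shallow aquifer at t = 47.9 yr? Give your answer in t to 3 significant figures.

Residence time τ = M₀/F₀ = 27.90 yr. The eventual steady state is M_∞ = M₀·(F₁/F₀) = 47820 × 2987/1714 = 83336 t.
The anomaly ΔM(t) = M(t) − M_∞ decays as ΔM₀·e^(−t/τ) with ΔM₀ = 47820 − 83336 = −35520 t.
At t = 47.9 yr, e^(−t/τ) = e^(−1.717) = 0.1796, so ΔM = −6380 t and M = 83336 − 6380 = 76957 t.

77000 t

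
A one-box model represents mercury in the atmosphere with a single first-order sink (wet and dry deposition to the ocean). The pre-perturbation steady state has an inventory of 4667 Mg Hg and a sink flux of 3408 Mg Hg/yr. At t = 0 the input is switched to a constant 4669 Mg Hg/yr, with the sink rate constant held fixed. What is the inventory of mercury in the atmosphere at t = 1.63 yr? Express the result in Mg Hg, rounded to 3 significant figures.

5870 Mg Hg

Residence time τ = M₀/F₀ = 1.369 yr. The eventual steady state is M_∞ = M₀·(F₁/F₀) = 4667 × 4669/3408 = 6393.8 Mg Hg.
The anomaly ΔM(t) = M(t) − M_∞ decays as ΔM₀·e^(−t/τ) with ΔM₀ = 4667 − 6393.8 = −1727 Mg Hg.
At t = 1.63 yr, e^(−t/τ) = e^(−1.190) = 0.3041, so ΔM = −525.2 Mg Hg and M = 6393.8 − 525.2 = 5868.6 Mg Hg.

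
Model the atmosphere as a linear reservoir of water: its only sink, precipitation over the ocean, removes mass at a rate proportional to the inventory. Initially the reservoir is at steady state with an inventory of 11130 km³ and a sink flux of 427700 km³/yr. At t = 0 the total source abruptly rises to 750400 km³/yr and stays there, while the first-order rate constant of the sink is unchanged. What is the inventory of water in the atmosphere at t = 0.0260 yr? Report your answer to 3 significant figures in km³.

The sink rate constant is k = F₀/M₀ = 427700/11130 = 38.43 yr⁻¹.
Solving dM/dt = F₁ − kM with M(0) = M₀ gives M(t) = F₁/k + (M₀ − F₁/k)·e^(−kt).
F₁/k = 750400/38.43 = 19528 km³; kt = 38.43 × 0.0260 = 0.9991, e^(−kt) = 0.3682.
M(0.0260) = 19528 + (11130 − 19528) × 0.3682 = 19528 − 3092 = 16436 km³.

16400 km³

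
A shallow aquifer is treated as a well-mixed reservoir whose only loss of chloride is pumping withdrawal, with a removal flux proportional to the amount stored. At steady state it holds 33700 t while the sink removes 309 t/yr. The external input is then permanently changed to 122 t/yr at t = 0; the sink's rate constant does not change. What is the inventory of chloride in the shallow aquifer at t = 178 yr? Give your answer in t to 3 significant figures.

Residence time τ = M₀/F₀ = 109.1 yr. The eventual steady state is M_∞ = M₀·(F₁/F₀) = 33700 × 122/309 = 13306 t.
The anomaly ΔM(t) = M(t) − M_∞ decays as ΔM₀·e^(−t/τ) with ΔM₀ = 33700 − 13306 = 20390 t.
At t = 178 yr, e^(−t/τ) = e^(−1.632) = 0.1955, so ΔM = 3987 t and M = 13306 + 3987 = 17293 t.

17300 t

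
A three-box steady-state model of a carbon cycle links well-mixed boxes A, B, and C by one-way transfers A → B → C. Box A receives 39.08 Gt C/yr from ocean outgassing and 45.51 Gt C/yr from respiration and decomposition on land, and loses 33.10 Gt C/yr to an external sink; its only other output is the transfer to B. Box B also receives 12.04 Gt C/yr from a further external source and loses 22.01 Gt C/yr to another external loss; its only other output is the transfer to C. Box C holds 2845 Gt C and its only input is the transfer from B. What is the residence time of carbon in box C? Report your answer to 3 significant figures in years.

68.5 yr

Box A: F(A→B) = (39.08 + 45.51) − 33.10 = 51.490 Gt C/yr.
Box B: F(B→C) = (51.490 + 12.04) − 22.01 = 41.520 Gt C/yr.
Box C throughput = its input = 41.520 Gt C/yr; τ = 2845 / 41.520 = 68.52 yr.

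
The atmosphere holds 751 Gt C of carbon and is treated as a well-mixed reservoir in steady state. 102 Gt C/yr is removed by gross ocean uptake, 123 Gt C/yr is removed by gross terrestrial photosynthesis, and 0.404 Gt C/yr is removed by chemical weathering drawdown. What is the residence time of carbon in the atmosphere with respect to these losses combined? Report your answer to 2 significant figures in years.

3.3 yr

Total removal = 102.0 + 123.0 + 0.4040 = 225.40 Gt C/yr.
τ = M / ΣF_out = 751 / 225.40 = 3.332 yr.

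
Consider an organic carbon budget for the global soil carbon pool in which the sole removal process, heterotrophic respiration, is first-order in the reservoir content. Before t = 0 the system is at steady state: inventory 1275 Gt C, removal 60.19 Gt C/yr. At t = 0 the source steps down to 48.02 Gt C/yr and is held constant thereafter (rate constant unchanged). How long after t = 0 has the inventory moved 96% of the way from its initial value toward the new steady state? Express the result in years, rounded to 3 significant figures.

τ = M₀/F₀ = 1275/60.19 = 21.18 yr.
The remaining gap fraction is e^(−t/τ); 96% covered ⇒ e^(−t/τ) = 0.0400.
t = −τ ln(0.0400) = 21.18 × 3.219 = 68.19 yr.

68.2 yr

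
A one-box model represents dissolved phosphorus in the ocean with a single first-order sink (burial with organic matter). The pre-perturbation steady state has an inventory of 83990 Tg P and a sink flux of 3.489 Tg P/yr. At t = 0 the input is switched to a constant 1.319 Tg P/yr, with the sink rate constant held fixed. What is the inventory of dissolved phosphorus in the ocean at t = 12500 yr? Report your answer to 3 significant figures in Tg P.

62800 Tg P

τ = M₀/F₀ = 83990/3.489 = 24070 yr; rate constant k = 1/τ.
New steady state M_∞ = F₁/k = F₁·τ = 1.319 × 24070 = 31752 Tg P.
M(t) = M_∞ + (M₀ − M_∞)·e^(−t/τ); t/τ = 12500/24070 = 0.5193, so e^(−t/τ) = 0.5950.
M(t) = 31752 + 52240 × 0.5950 = 62832 Tg P.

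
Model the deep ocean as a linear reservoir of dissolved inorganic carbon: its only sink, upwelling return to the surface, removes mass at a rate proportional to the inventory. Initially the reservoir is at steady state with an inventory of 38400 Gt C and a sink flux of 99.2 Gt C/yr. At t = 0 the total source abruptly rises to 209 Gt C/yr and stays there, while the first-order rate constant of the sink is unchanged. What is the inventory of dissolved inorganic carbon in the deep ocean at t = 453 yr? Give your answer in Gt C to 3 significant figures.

The sink rate constant is k = F₀/M₀ = 99.2/38400 = 0.002583 yr⁻¹.
Solving dM/dt = F₁ − kM with M(0) = M₀ gives M(t) = F₁/k + (M₀ − F₁/k)·e^(−kt).
F₁/k = 209/0.002583 = 80903 Gt C; kt = 0.002583 × 453 = 1.170, e^(−kt) = 0.3103.
M(453) = 80903 + (38400 − 80903) × 0.3103 = 80903 − 13190 = 67715 Gt C.

67700 Gt C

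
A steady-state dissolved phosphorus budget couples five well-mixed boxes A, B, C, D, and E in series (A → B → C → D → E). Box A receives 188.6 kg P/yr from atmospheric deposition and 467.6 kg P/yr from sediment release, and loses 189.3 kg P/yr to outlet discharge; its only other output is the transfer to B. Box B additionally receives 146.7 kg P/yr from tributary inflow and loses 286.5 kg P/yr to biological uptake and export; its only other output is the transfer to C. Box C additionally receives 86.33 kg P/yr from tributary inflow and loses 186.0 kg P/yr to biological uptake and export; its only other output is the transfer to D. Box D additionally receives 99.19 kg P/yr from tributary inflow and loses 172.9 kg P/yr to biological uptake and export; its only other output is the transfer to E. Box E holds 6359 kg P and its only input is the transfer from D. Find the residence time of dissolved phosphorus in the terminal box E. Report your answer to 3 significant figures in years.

41.4 yr

Box A: F(A→B) = (188.6 + 467.6) − 189.3 = 466.90 kg P/yr.
Box B: F(B→C) = (466.90 + 146.7) − 286.5 = 327.10 kg P/yr.
Box C: F(C→D) = (327.10 + 86.33) − 186.0 = 227.43 kg P/yr.
Box D: F(D→E) = (227.43 + 99.19) − 172.9 = 153.72 kg P/yr.
Box E throughput = its input = 153.72 kg P/yr; τ = 6359 / 153.72 = 41.37 yr.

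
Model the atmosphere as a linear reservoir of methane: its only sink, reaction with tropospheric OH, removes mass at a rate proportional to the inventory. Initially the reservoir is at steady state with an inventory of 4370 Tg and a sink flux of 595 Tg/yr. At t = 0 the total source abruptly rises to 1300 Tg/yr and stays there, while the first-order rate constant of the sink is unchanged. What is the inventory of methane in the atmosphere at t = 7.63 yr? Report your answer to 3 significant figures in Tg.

7720 Tg

The sink rate constant is k = F₀/M₀ = 595/4370 = 0.1362 yr⁻¹.
Solving dM/dt = F₁ − kM with M(0) = M₀ gives M(t) = F₁/k + (M₀ − F₁/k)·e^(−kt).
F₁/k = 1300/0.1362 = 9547.9 Tg; kt = 0.1362 × 7.63 = 1.039, e^(−kt) = 0.3539.
M(7.63) = 9547.9 + (4370 − 9547.9) × 0.3539 = 9547.9 − 1832 = 7715.7 Tg.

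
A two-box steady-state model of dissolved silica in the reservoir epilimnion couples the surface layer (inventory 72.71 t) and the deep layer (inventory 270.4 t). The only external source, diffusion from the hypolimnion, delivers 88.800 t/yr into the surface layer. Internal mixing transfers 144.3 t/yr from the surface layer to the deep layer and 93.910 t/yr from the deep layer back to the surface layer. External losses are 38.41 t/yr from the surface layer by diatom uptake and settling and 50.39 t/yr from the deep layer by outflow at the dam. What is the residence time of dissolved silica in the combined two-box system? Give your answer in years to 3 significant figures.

3.86 yr

Residence time in the combined system uses the total inventory and the total *external* removal — internal exchanges between the two boxes cancel.
M_total = 72.71 + 270.4 = 343.11 t.
ΣF_external_out = 38.41 + 50.39 = 88.800 t/yr.
τ = M_total / ΣF_ext = 343.11 / 88.800 = 3.864 yr.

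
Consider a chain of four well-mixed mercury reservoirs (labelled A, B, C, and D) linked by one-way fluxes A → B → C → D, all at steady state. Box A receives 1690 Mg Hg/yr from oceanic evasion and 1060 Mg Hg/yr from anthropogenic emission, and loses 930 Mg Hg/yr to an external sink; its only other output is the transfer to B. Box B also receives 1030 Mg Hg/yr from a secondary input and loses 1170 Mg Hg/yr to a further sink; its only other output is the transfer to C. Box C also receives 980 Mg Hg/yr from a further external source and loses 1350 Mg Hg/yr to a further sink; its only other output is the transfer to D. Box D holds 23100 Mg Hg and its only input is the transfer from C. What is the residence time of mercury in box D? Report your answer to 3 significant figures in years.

Box A: F(A→B) = (1690 + 1060) − 930 = 1820.0 Mg Hg/yr.
Box B: F(B→C) = (1820.0 + 1030) − 1170 = 1680.0 Mg Hg/yr.
Box C: F(C→D) = (1680.0 + 980) − 1350 = 1310.0 Mg Hg/yr.
Box D throughput = its input = 1310.0 Mg Hg/yr; τ = 23100 / 1310.0 = 17.63 yr.

17.6 yr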